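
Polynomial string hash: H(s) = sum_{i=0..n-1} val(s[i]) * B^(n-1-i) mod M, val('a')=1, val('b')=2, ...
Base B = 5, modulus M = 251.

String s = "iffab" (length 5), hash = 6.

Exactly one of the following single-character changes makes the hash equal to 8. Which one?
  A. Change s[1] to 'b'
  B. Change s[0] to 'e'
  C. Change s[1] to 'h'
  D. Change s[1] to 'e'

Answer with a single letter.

Answer: A

Derivation:
Option A: s[1]='f'->'b', delta=(2-6)*5^3 mod 251 = 2, hash=6+2 mod 251 = 8 <-- target
Option B: s[0]='i'->'e', delta=(5-9)*5^4 mod 251 = 10, hash=6+10 mod 251 = 16
Option C: s[1]='f'->'h', delta=(8-6)*5^3 mod 251 = 250, hash=6+250 mod 251 = 5
Option D: s[1]='f'->'e', delta=(5-6)*5^3 mod 251 = 126, hash=6+126 mod 251 = 132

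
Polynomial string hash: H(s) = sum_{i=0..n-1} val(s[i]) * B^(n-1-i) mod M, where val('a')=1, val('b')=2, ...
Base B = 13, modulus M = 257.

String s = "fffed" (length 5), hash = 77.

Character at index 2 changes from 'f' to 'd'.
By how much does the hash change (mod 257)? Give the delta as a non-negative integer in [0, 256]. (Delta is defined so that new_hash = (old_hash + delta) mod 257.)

Answer: 176

Derivation:
Delta formula: (val(new) - val(old)) * B^(n-1-k) mod M
  val('d') - val('f') = 4 - 6 = -2
  B^(n-1-k) = 13^2 mod 257 = 169
  Delta = -2 * 169 mod 257 = 176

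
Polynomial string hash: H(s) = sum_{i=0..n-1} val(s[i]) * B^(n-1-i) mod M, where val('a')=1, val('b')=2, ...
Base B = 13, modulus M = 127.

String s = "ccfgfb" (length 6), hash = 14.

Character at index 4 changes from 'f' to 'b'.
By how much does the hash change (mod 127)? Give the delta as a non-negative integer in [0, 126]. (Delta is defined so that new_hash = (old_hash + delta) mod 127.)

Delta formula: (val(new) - val(old)) * B^(n-1-k) mod M
  val('b') - val('f') = 2 - 6 = -4
  B^(n-1-k) = 13^1 mod 127 = 13
  Delta = -4 * 13 mod 127 = 75

Answer: 75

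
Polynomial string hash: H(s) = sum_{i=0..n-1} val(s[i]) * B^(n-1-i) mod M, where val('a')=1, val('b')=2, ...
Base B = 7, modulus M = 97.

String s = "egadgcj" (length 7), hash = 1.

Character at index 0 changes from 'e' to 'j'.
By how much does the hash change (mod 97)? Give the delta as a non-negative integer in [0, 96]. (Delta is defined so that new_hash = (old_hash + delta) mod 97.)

Answer: 37

Derivation:
Delta formula: (val(new) - val(old)) * B^(n-1-k) mod M
  val('j') - val('e') = 10 - 5 = 5
  B^(n-1-k) = 7^6 mod 97 = 85
  Delta = 5 * 85 mod 97 = 37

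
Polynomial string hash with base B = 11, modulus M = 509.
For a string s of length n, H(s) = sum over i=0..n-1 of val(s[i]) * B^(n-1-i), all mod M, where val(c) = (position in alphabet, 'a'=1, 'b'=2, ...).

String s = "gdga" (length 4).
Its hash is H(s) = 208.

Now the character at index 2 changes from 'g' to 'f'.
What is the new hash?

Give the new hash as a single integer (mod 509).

Answer: 197

Derivation:
val('g') = 7, val('f') = 6
Position k = 2, exponent = n-1-k = 1
B^1 mod M = 11^1 mod 509 = 11
Delta = (6 - 7) * 11 mod 509 = 498
New hash = (208 + 498) mod 509 = 197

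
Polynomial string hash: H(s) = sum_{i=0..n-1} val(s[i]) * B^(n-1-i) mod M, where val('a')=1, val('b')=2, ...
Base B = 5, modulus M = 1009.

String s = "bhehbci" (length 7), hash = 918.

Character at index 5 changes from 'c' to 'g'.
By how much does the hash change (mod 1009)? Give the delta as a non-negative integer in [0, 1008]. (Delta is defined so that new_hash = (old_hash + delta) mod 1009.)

Answer: 20

Derivation:
Delta formula: (val(new) - val(old)) * B^(n-1-k) mod M
  val('g') - val('c') = 7 - 3 = 4
  B^(n-1-k) = 5^1 mod 1009 = 5
  Delta = 4 * 5 mod 1009 = 20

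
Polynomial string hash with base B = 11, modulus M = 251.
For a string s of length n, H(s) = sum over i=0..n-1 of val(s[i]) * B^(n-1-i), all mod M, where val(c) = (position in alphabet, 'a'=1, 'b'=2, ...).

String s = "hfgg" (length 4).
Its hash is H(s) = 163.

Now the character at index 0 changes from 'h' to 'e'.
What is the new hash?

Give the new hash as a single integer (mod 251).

val('h') = 8, val('e') = 5
Position k = 0, exponent = n-1-k = 3
B^3 mod M = 11^3 mod 251 = 76
Delta = (5 - 8) * 76 mod 251 = 23
New hash = (163 + 23) mod 251 = 186

Answer: 186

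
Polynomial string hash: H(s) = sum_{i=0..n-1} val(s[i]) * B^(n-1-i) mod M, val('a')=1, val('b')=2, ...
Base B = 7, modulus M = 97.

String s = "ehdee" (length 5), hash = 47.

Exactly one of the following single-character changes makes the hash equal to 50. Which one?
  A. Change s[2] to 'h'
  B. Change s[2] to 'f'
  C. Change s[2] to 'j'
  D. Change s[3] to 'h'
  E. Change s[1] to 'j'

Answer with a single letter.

Answer: C

Derivation:
Option A: s[2]='d'->'h', delta=(8-4)*7^2 mod 97 = 2, hash=47+2 mod 97 = 49
Option B: s[2]='d'->'f', delta=(6-4)*7^2 mod 97 = 1, hash=47+1 mod 97 = 48
Option C: s[2]='d'->'j', delta=(10-4)*7^2 mod 97 = 3, hash=47+3 mod 97 = 50 <-- target
Option D: s[3]='e'->'h', delta=(8-5)*7^1 mod 97 = 21, hash=47+21 mod 97 = 68
Option E: s[1]='h'->'j', delta=(10-8)*7^3 mod 97 = 7, hash=47+7 mod 97 = 54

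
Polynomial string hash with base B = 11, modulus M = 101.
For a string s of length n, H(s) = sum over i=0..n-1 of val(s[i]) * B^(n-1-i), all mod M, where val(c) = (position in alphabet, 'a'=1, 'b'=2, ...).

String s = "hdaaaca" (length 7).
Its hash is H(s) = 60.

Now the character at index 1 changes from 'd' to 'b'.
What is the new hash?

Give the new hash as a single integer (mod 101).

val('d') = 4, val('b') = 2
Position k = 1, exponent = n-1-k = 5
B^5 mod M = 11^5 mod 101 = 57
Delta = (2 - 4) * 57 mod 101 = 88
New hash = (60 + 88) mod 101 = 47

Answer: 47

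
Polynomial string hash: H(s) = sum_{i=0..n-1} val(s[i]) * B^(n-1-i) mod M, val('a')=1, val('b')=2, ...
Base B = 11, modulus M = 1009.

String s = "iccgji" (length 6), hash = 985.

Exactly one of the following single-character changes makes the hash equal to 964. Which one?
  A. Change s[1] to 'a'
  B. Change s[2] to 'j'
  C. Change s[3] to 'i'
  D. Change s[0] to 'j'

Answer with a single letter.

Answer: A

Derivation:
Option A: s[1]='c'->'a', delta=(1-3)*11^4 mod 1009 = 988, hash=985+988 mod 1009 = 964 <-- target
Option B: s[2]='c'->'j', delta=(10-3)*11^3 mod 1009 = 236, hash=985+236 mod 1009 = 212
Option C: s[3]='g'->'i', delta=(9-7)*11^2 mod 1009 = 242, hash=985+242 mod 1009 = 218
Option D: s[0]='i'->'j', delta=(10-9)*11^5 mod 1009 = 620, hash=985+620 mod 1009 = 596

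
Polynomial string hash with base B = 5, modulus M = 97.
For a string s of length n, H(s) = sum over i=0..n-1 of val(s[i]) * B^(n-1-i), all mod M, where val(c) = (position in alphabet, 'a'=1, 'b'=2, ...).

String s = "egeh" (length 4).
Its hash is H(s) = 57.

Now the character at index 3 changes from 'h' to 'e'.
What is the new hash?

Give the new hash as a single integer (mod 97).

val('h') = 8, val('e') = 5
Position k = 3, exponent = n-1-k = 0
B^0 mod M = 5^0 mod 97 = 1
Delta = (5 - 8) * 1 mod 97 = 94
New hash = (57 + 94) mod 97 = 54

Answer: 54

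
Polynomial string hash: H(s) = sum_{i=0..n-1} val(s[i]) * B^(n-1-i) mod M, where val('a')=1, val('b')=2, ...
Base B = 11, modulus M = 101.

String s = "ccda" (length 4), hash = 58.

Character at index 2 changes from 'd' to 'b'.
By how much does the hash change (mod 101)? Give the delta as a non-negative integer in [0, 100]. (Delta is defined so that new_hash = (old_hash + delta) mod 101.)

Answer: 79

Derivation:
Delta formula: (val(new) - val(old)) * B^(n-1-k) mod M
  val('b') - val('d') = 2 - 4 = -2
  B^(n-1-k) = 11^1 mod 101 = 11
  Delta = -2 * 11 mod 101 = 79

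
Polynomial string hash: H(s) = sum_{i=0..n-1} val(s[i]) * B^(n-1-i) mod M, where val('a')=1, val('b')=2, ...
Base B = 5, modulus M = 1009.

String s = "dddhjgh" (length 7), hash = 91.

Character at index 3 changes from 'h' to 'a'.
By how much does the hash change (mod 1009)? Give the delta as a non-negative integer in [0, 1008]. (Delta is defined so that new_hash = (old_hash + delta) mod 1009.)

Answer: 134

Derivation:
Delta formula: (val(new) - val(old)) * B^(n-1-k) mod M
  val('a') - val('h') = 1 - 8 = -7
  B^(n-1-k) = 5^3 mod 1009 = 125
  Delta = -7 * 125 mod 1009 = 134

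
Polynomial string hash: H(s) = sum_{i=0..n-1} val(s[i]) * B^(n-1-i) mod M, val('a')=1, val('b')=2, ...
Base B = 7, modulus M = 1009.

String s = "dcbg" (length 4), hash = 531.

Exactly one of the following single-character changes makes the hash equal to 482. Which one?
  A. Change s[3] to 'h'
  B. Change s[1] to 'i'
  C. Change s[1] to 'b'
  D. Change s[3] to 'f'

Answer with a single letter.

Answer: C

Derivation:
Option A: s[3]='g'->'h', delta=(8-7)*7^0 mod 1009 = 1, hash=531+1 mod 1009 = 532
Option B: s[1]='c'->'i', delta=(9-3)*7^2 mod 1009 = 294, hash=531+294 mod 1009 = 825
Option C: s[1]='c'->'b', delta=(2-3)*7^2 mod 1009 = 960, hash=531+960 mod 1009 = 482 <-- target
Option D: s[3]='g'->'f', delta=(6-7)*7^0 mod 1009 = 1008, hash=531+1008 mod 1009 = 530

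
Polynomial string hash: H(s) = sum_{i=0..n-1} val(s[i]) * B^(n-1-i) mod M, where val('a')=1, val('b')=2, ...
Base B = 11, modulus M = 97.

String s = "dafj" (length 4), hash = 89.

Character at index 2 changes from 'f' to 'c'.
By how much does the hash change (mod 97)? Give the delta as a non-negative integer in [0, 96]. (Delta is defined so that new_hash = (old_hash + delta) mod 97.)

Delta formula: (val(new) - val(old)) * B^(n-1-k) mod M
  val('c') - val('f') = 3 - 6 = -3
  B^(n-1-k) = 11^1 mod 97 = 11
  Delta = -3 * 11 mod 97 = 64

Answer: 64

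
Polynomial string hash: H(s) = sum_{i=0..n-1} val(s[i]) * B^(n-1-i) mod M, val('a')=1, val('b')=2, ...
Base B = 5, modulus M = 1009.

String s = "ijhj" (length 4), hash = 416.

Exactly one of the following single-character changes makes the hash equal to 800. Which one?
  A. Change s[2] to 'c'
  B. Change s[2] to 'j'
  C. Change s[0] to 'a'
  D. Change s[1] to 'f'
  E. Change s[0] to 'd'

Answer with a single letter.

Option A: s[2]='h'->'c', delta=(3-8)*5^1 mod 1009 = 984, hash=416+984 mod 1009 = 391
Option B: s[2]='h'->'j', delta=(10-8)*5^1 mod 1009 = 10, hash=416+10 mod 1009 = 426
Option C: s[0]='i'->'a', delta=(1-9)*5^3 mod 1009 = 9, hash=416+9 mod 1009 = 425
Option D: s[1]='j'->'f', delta=(6-10)*5^2 mod 1009 = 909, hash=416+909 mod 1009 = 316
Option E: s[0]='i'->'d', delta=(4-9)*5^3 mod 1009 = 384, hash=416+384 mod 1009 = 800 <-- target

Answer: E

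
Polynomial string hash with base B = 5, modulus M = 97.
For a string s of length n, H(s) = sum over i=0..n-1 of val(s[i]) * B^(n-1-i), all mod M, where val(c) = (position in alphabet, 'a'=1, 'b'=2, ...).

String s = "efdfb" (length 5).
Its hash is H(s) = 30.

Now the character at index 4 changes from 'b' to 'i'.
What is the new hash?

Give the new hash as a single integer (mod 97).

Answer: 37

Derivation:
val('b') = 2, val('i') = 9
Position k = 4, exponent = n-1-k = 0
B^0 mod M = 5^0 mod 97 = 1
Delta = (9 - 2) * 1 mod 97 = 7
New hash = (30 + 7) mod 97 = 37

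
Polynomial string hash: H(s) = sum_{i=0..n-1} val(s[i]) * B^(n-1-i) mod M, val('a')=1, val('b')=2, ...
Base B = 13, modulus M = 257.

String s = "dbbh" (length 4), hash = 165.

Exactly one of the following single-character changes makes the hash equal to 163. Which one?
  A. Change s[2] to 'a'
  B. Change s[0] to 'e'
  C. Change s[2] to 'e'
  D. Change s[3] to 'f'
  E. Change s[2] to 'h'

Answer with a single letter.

Option A: s[2]='b'->'a', delta=(1-2)*13^1 mod 257 = 244, hash=165+244 mod 257 = 152
Option B: s[0]='d'->'e', delta=(5-4)*13^3 mod 257 = 141, hash=165+141 mod 257 = 49
Option C: s[2]='b'->'e', delta=(5-2)*13^1 mod 257 = 39, hash=165+39 mod 257 = 204
Option D: s[3]='h'->'f', delta=(6-8)*13^0 mod 257 = 255, hash=165+255 mod 257 = 163 <-- target
Option E: s[2]='b'->'h', delta=(8-2)*13^1 mod 257 = 78, hash=165+78 mod 257 = 243

Answer: D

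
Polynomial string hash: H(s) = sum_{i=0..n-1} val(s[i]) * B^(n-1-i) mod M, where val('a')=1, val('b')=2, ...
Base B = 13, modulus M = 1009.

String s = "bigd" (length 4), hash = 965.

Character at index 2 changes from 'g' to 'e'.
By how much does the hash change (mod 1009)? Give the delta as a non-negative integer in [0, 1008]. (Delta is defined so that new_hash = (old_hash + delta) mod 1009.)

Delta formula: (val(new) - val(old)) * B^(n-1-k) mod M
  val('e') - val('g') = 5 - 7 = -2
  B^(n-1-k) = 13^1 mod 1009 = 13
  Delta = -2 * 13 mod 1009 = 983

Answer: 983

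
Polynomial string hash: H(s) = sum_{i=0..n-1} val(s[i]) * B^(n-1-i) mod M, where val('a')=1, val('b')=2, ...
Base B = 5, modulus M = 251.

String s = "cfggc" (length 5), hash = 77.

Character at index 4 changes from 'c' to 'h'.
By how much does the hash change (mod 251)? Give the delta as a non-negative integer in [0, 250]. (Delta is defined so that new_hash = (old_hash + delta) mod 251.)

Delta formula: (val(new) - val(old)) * B^(n-1-k) mod M
  val('h') - val('c') = 8 - 3 = 5
  B^(n-1-k) = 5^0 mod 251 = 1
  Delta = 5 * 1 mod 251 = 5

Answer: 5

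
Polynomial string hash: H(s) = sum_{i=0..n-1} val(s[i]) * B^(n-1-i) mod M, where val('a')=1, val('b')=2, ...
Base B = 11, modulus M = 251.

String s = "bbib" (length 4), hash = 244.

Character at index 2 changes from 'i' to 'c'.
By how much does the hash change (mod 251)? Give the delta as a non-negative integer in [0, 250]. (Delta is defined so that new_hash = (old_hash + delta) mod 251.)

Answer: 185

Derivation:
Delta formula: (val(new) - val(old)) * B^(n-1-k) mod M
  val('c') - val('i') = 3 - 9 = -6
  B^(n-1-k) = 11^1 mod 251 = 11
  Delta = -6 * 11 mod 251 = 185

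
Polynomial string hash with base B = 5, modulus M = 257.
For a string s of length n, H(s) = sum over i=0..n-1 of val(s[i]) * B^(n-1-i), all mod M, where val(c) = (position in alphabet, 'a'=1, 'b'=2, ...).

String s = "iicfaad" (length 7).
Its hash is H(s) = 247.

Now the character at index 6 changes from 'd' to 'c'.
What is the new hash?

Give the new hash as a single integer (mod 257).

val('d') = 4, val('c') = 3
Position k = 6, exponent = n-1-k = 0
B^0 mod M = 5^0 mod 257 = 1
Delta = (3 - 4) * 1 mod 257 = 256
New hash = (247 + 256) mod 257 = 246

Answer: 246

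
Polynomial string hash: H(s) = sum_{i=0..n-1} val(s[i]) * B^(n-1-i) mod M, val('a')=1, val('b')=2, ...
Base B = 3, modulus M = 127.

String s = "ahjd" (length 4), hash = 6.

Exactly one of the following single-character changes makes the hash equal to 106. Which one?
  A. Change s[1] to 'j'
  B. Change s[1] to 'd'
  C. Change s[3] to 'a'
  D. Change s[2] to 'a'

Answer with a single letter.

Option A: s[1]='h'->'j', delta=(10-8)*3^2 mod 127 = 18, hash=6+18 mod 127 = 24
Option B: s[1]='h'->'d', delta=(4-8)*3^2 mod 127 = 91, hash=6+91 mod 127 = 97
Option C: s[3]='d'->'a', delta=(1-4)*3^0 mod 127 = 124, hash=6+124 mod 127 = 3
Option D: s[2]='j'->'a', delta=(1-10)*3^1 mod 127 = 100, hash=6+100 mod 127 = 106 <-- target

Answer: D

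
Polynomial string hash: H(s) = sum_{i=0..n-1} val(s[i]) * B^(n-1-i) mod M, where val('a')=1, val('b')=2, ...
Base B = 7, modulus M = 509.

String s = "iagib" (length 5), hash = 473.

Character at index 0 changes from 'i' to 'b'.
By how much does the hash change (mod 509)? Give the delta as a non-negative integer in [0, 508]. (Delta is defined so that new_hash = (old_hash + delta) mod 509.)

Delta formula: (val(new) - val(old)) * B^(n-1-k) mod M
  val('b') - val('i') = 2 - 9 = -7
  B^(n-1-k) = 7^4 mod 509 = 365
  Delta = -7 * 365 mod 509 = 499

Answer: 499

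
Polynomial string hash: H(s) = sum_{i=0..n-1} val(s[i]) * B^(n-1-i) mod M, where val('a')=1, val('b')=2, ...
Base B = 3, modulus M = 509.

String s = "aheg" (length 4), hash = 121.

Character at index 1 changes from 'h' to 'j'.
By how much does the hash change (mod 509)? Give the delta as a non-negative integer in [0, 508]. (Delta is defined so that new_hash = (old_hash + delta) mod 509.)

Answer: 18

Derivation:
Delta formula: (val(new) - val(old)) * B^(n-1-k) mod M
  val('j') - val('h') = 10 - 8 = 2
  B^(n-1-k) = 3^2 mod 509 = 9
  Delta = 2 * 9 mod 509 = 18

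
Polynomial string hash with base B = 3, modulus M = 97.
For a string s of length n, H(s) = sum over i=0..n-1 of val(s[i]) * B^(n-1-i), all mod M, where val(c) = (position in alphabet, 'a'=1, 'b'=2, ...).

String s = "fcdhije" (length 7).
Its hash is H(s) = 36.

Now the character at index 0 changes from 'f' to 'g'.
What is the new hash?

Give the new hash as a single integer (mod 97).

Answer: 86

Derivation:
val('f') = 6, val('g') = 7
Position k = 0, exponent = n-1-k = 6
B^6 mod M = 3^6 mod 97 = 50
Delta = (7 - 6) * 50 mod 97 = 50
New hash = (36 + 50) mod 97 = 86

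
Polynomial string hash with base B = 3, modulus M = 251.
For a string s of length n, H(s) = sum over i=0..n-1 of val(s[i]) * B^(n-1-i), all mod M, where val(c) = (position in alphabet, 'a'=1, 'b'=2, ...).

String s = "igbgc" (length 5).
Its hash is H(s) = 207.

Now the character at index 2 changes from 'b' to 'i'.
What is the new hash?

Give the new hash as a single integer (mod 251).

val('b') = 2, val('i') = 9
Position k = 2, exponent = n-1-k = 2
B^2 mod M = 3^2 mod 251 = 9
Delta = (9 - 2) * 9 mod 251 = 63
New hash = (207 + 63) mod 251 = 19

Answer: 19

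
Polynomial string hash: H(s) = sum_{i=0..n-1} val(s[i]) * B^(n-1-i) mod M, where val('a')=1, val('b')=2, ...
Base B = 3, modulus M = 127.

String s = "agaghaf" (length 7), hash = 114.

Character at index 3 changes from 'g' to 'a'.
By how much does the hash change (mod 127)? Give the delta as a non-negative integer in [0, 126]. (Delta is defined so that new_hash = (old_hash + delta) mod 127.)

Answer: 92

Derivation:
Delta formula: (val(new) - val(old)) * B^(n-1-k) mod M
  val('a') - val('g') = 1 - 7 = -6
  B^(n-1-k) = 3^3 mod 127 = 27
  Delta = -6 * 27 mod 127 = 92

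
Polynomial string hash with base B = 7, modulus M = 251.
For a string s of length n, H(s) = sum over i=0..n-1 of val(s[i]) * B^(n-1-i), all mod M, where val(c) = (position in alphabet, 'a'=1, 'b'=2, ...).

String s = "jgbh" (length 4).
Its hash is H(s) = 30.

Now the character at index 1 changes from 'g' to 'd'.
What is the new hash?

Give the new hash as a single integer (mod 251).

Answer: 134

Derivation:
val('g') = 7, val('d') = 4
Position k = 1, exponent = n-1-k = 2
B^2 mod M = 7^2 mod 251 = 49
Delta = (4 - 7) * 49 mod 251 = 104
New hash = (30 + 104) mod 251 = 134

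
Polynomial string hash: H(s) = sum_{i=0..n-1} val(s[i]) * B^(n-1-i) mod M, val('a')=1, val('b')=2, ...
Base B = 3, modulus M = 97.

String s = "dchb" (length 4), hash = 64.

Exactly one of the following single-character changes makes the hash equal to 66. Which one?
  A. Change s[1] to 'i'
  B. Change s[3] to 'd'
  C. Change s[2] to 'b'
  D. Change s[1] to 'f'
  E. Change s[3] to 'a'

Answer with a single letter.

Answer: B

Derivation:
Option A: s[1]='c'->'i', delta=(9-3)*3^2 mod 97 = 54, hash=64+54 mod 97 = 21
Option B: s[3]='b'->'d', delta=(4-2)*3^0 mod 97 = 2, hash=64+2 mod 97 = 66 <-- target
Option C: s[2]='h'->'b', delta=(2-8)*3^1 mod 97 = 79, hash=64+79 mod 97 = 46
Option D: s[1]='c'->'f', delta=(6-3)*3^2 mod 97 = 27, hash=64+27 mod 97 = 91
Option E: s[3]='b'->'a', delta=(1-2)*3^0 mod 97 = 96, hash=64+96 mod 97 = 63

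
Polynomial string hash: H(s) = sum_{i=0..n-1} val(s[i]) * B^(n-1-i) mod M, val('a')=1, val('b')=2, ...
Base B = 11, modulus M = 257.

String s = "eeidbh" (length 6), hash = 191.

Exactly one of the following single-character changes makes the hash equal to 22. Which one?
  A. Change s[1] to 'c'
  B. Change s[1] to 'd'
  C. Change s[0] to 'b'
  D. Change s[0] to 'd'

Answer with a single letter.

Option A: s[1]='e'->'c', delta=(3-5)*11^4 mod 257 = 16, hash=191+16 mod 257 = 207
Option B: s[1]='e'->'d', delta=(4-5)*11^4 mod 257 = 8, hash=191+8 mod 257 = 199
Option C: s[0]='e'->'b', delta=(2-5)*11^5 mod 257 = 7, hash=191+7 mod 257 = 198
Option D: s[0]='e'->'d', delta=(4-5)*11^5 mod 257 = 88, hash=191+88 mod 257 = 22 <-- target

Answer: D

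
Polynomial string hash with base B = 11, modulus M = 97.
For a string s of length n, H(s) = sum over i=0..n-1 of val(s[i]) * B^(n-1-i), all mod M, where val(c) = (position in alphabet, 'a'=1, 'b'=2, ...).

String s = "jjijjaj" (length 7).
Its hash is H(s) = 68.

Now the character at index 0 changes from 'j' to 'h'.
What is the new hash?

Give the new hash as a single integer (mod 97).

val('j') = 10, val('h') = 8
Position k = 0, exponent = n-1-k = 6
B^6 mod M = 11^6 mod 97 = 50
Delta = (8 - 10) * 50 mod 97 = 94
New hash = (68 + 94) mod 97 = 65

Answer: 65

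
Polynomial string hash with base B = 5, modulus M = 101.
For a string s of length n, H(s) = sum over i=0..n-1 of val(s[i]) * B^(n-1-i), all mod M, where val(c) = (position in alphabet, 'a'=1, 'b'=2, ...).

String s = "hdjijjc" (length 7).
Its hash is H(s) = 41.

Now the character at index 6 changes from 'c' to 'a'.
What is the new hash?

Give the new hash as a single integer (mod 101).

Answer: 39

Derivation:
val('c') = 3, val('a') = 1
Position k = 6, exponent = n-1-k = 0
B^0 mod M = 5^0 mod 101 = 1
Delta = (1 - 3) * 1 mod 101 = 99
New hash = (41 + 99) mod 101 = 39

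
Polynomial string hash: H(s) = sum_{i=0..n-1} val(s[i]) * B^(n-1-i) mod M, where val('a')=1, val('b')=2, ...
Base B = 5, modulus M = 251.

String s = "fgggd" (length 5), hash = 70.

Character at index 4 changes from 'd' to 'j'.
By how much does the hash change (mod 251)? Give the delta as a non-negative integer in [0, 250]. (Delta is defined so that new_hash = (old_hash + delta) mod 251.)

Answer: 6

Derivation:
Delta formula: (val(new) - val(old)) * B^(n-1-k) mod M
  val('j') - val('d') = 10 - 4 = 6
  B^(n-1-k) = 5^0 mod 251 = 1
  Delta = 6 * 1 mod 251 = 6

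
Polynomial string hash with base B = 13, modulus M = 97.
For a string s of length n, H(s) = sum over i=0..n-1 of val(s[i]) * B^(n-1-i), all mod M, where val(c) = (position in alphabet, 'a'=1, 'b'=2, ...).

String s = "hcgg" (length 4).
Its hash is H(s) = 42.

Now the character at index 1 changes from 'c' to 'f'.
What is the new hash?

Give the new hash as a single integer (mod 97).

val('c') = 3, val('f') = 6
Position k = 1, exponent = n-1-k = 2
B^2 mod M = 13^2 mod 97 = 72
Delta = (6 - 3) * 72 mod 97 = 22
New hash = (42 + 22) mod 97 = 64

Answer: 64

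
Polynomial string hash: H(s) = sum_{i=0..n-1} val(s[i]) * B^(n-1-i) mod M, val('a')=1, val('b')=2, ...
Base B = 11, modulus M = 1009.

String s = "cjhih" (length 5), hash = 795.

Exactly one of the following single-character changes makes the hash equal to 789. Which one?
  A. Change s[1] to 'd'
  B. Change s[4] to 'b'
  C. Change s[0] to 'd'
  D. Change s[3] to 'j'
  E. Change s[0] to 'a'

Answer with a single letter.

Answer: B

Derivation:
Option A: s[1]='j'->'d', delta=(4-10)*11^3 mod 1009 = 86, hash=795+86 mod 1009 = 881
Option B: s[4]='h'->'b', delta=(2-8)*11^0 mod 1009 = 1003, hash=795+1003 mod 1009 = 789 <-- target
Option C: s[0]='c'->'d', delta=(4-3)*11^4 mod 1009 = 515, hash=795+515 mod 1009 = 301
Option D: s[3]='i'->'j', delta=(10-9)*11^1 mod 1009 = 11, hash=795+11 mod 1009 = 806
Option E: s[0]='c'->'a', delta=(1-3)*11^4 mod 1009 = 988, hash=795+988 mod 1009 = 774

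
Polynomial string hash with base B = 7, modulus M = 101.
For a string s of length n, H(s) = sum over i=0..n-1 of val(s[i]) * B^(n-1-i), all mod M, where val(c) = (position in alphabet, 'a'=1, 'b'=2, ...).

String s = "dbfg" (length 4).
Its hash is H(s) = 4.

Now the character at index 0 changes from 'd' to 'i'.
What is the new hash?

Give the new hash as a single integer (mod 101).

Answer: 2

Derivation:
val('d') = 4, val('i') = 9
Position k = 0, exponent = n-1-k = 3
B^3 mod M = 7^3 mod 101 = 40
Delta = (9 - 4) * 40 mod 101 = 99
New hash = (4 + 99) mod 101 = 2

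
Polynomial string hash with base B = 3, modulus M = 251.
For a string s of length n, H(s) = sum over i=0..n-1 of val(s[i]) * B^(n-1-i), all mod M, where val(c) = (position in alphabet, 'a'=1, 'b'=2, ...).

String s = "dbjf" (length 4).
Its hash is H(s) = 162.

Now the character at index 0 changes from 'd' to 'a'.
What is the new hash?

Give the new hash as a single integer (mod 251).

Answer: 81

Derivation:
val('d') = 4, val('a') = 1
Position k = 0, exponent = n-1-k = 3
B^3 mod M = 3^3 mod 251 = 27
Delta = (1 - 4) * 27 mod 251 = 170
New hash = (162 + 170) mod 251 = 81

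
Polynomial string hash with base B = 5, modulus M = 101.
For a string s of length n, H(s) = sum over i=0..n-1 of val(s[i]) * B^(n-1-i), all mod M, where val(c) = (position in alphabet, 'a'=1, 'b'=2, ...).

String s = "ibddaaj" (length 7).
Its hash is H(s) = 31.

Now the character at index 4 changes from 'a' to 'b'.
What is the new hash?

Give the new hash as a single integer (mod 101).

Answer: 56

Derivation:
val('a') = 1, val('b') = 2
Position k = 4, exponent = n-1-k = 2
B^2 mod M = 5^2 mod 101 = 25
Delta = (2 - 1) * 25 mod 101 = 25
New hash = (31 + 25) mod 101 = 56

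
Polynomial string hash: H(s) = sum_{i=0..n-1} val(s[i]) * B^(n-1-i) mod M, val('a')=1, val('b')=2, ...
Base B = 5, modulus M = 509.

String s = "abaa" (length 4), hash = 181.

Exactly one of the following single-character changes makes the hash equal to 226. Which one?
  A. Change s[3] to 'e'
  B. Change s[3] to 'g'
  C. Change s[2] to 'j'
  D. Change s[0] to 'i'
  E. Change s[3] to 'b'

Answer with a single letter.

Answer: C

Derivation:
Option A: s[3]='a'->'e', delta=(5-1)*5^0 mod 509 = 4, hash=181+4 mod 509 = 185
Option B: s[3]='a'->'g', delta=(7-1)*5^0 mod 509 = 6, hash=181+6 mod 509 = 187
Option C: s[2]='a'->'j', delta=(10-1)*5^1 mod 509 = 45, hash=181+45 mod 509 = 226 <-- target
Option D: s[0]='a'->'i', delta=(9-1)*5^3 mod 509 = 491, hash=181+491 mod 509 = 163
Option E: s[3]='a'->'b', delta=(2-1)*5^0 mod 509 = 1, hash=181+1 mod 509 = 182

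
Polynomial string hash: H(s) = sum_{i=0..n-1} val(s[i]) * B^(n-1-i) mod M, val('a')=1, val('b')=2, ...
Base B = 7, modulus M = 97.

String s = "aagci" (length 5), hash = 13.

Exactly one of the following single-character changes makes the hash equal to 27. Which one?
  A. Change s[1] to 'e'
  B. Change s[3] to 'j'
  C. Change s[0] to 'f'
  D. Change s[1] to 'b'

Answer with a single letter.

Answer: A

Derivation:
Option A: s[1]='a'->'e', delta=(5-1)*7^3 mod 97 = 14, hash=13+14 mod 97 = 27 <-- target
Option B: s[3]='c'->'j', delta=(10-3)*7^1 mod 97 = 49, hash=13+49 mod 97 = 62
Option C: s[0]='a'->'f', delta=(6-1)*7^4 mod 97 = 74, hash=13+74 mod 97 = 87
Option D: s[1]='a'->'b', delta=(2-1)*7^3 mod 97 = 52, hash=13+52 mod 97 = 65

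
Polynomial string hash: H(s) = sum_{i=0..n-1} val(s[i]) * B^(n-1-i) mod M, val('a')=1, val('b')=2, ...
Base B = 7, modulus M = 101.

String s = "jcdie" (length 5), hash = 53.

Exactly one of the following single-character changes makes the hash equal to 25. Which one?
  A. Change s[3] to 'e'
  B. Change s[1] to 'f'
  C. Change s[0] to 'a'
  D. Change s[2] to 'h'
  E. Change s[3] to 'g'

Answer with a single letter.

Answer: A

Derivation:
Option A: s[3]='i'->'e', delta=(5-9)*7^1 mod 101 = 73, hash=53+73 mod 101 = 25 <-- target
Option B: s[1]='c'->'f', delta=(6-3)*7^3 mod 101 = 19, hash=53+19 mod 101 = 72
Option C: s[0]='j'->'a', delta=(1-10)*7^4 mod 101 = 5, hash=53+5 mod 101 = 58
Option D: s[2]='d'->'h', delta=(8-4)*7^2 mod 101 = 95, hash=53+95 mod 101 = 47
Option E: s[3]='i'->'g', delta=(7-9)*7^1 mod 101 = 87, hash=53+87 mod 101 = 39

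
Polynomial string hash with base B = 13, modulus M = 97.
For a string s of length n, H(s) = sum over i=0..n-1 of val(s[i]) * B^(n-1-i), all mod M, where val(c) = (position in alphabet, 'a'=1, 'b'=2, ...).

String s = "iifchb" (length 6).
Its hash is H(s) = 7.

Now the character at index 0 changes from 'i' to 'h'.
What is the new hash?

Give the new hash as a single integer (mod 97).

val('i') = 9, val('h') = 8
Position k = 0, exponent = n-1-k = 5
B^5 mod M = 13^5 mod 97 = 74
Delta = (8 - 9) * 74 mod 97 = 23
New hash = (7 + 23) mod 97 = 30

Answer: 30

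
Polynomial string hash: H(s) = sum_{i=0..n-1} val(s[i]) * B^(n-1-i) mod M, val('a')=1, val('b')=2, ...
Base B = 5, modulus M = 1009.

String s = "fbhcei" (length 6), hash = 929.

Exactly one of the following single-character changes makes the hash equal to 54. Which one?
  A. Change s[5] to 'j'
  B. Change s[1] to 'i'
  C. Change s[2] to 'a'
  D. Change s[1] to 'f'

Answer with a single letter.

Option A: s[5]='i'->'j', delta=(10-9)*5^0 mod 1009 = 1, hash=929+1 mod 1009 = 930
Option B: s[1]='b'->'i', delta=(9-2)*5^4 mod 1009 = 339, hash=929+339 mod 1009 = 259
Option C: s[2]='h'->'a', delta=(1-8)*5^3 mod 1009 = 134, hash=929+134 mod 1009 = 54 <-- target
Option D: s[1]='b'->'f', delta=(6-2)*5^4 mod 1009 = 482, hash=929+482 mod 1009 = 402

Answer: C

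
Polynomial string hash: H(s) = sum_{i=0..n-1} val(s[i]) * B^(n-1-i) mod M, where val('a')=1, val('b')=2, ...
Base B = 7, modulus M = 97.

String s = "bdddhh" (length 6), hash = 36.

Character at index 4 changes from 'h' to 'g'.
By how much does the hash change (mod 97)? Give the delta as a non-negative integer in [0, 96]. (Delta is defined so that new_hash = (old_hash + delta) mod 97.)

Answer: 90

Derivation:
Delta formula: (val(new) - val(old)) * B^(n-1-k) mod M
  val('g') - val('h') = 7 - 8 = -1
  B^(n-1-k) = 7^1 mod 97 = 7
  Delta = -1 * 7 mod 97 = 90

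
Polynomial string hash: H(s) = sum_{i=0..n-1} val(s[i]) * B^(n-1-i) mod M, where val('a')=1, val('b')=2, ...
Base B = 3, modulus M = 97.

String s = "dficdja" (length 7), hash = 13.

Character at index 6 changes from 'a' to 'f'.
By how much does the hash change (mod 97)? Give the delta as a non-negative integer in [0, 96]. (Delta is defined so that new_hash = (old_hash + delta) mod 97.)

Delta formula: (val(new) - val(old)) * B^(n-1-k) mod M
  val('f') - val('a') = 6 - 1 = 5
  B^(n-1-k) = 3^0 mod 97 = 1
  Delta = 5 * 1 mod 97 = 5

Answer: 5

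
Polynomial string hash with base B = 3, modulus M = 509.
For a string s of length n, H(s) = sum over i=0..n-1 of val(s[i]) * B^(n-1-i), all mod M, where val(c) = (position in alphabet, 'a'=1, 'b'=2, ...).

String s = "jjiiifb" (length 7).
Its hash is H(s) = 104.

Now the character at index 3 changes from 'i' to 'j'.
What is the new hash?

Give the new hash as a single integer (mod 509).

Answer: 131

Derivation:
val('i') = 9, val('j') = 10
Position k = 3, exponent = n-1-k = 3
B^3 mod M = 3^3 mod 509 = 27
Delta = (10 - 9) * 27 mod 509 = 27
New hash = (104 + 27) mod 509 = 131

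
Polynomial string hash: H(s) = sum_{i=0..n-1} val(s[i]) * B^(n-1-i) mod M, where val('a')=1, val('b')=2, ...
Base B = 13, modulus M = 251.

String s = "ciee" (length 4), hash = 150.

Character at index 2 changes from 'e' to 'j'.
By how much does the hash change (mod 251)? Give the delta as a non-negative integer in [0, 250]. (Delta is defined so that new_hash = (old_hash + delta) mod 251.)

Answer: 65

Derivation:
Delta formula: (val(new) - val(old)) * B^(n-1-k) mod M
  val('j') - val('e') = 10 - 5 = 5
  B^(n-1-k) = 13^1 mod 251 = 13
  Delta = 5 * 13 mod 251 = 65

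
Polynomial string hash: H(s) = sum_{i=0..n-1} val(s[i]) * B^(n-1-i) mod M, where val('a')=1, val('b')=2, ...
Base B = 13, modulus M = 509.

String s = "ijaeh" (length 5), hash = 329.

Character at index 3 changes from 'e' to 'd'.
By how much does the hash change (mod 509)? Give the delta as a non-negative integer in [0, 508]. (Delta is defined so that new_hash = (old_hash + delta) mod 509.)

Delta formula: (val(new) - val(old)) * B^(n-1-k) mod M
  val('d') - val('e') = 4 - 5 = -1
  B^(n-1-k) = 13^1 mod 509 = 13
  Delta = -1 * 13 mod 509 = 496

Answer: 496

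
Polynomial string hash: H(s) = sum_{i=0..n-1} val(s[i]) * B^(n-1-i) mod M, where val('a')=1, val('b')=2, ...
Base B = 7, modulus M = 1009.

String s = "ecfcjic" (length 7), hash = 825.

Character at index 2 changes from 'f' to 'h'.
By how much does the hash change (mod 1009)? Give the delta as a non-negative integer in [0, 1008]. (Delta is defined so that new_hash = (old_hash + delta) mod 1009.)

Answer: 766

Derivation:
Delta formula: (val(new) - val(old)) * B^(n-1-k) mod M
  val('h') - val('f') = 8 - 6 = 2
  B^(n-1-k) = 7^4 mod 1009 = 383
  Delta = 2 * 383 mod 1009 = 766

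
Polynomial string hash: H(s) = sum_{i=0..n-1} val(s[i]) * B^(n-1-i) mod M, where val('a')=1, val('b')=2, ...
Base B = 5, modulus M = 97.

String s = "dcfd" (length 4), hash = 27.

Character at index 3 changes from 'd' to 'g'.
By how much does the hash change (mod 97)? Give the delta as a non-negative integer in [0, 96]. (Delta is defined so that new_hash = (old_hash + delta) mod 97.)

Answer: 3

Derivation:
Delta formula: (val(new) - val(old)) * B^(n-1-k) mod M
  val('g') - val('d') = 7 - 4 = 3
  B^(n-1-k) = 5^0 mod 97 = 1
  Delta = 3 * 1 mod 97 = 3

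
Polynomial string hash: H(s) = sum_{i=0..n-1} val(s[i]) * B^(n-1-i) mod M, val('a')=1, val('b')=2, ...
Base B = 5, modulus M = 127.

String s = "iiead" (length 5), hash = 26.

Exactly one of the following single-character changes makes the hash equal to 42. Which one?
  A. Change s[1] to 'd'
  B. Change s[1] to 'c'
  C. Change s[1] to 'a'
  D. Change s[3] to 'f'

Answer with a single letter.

Answer: C

Derivation:
Option A: s[1]='i'->'d', delta=(4-9)*5^3 mod 127 = 10, hash=26+10 mod 127 = 36
Option B: s[1]='i'->'c', delta=(3-9)*5^3 mod 127 = 12, hash=26+12 mod 127 = 38
Option C: s[1]='i'->'a', delta=(1-9)*5^3 mod 127 = 16, hash=26+16 mod 127 = 42 <-- target
Option D: s[3]='a'->'f', delta=(6-1)*5^1 mod 127 = 25, hash=26+25 mod 127 = 51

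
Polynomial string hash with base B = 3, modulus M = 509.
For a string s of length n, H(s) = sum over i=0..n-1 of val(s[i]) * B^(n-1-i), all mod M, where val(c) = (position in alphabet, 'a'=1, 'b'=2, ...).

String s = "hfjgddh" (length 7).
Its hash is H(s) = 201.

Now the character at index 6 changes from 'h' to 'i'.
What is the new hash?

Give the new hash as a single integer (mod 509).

val('h') = 8, val('i') = 9
Position k = 6, exponent = n-1-k = 0
B^0 mod M = 3^0 mod 509 = 1
Delta = (9 - 8) * 1 mod 509 = 1
New hash = (201 + 1) mod 509 = 202

Answer: 202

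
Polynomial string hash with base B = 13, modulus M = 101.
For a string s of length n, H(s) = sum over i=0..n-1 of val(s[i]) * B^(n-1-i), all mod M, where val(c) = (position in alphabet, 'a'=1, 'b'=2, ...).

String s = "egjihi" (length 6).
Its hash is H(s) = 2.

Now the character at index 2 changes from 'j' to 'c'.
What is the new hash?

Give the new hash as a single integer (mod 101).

Answer: 76

Derivation:
val('j') = 10, val('c') = 3
Position k = 2, exponent = n-1-k = 3
B^3 mod M = 13^3 mod 101 = 76
Delta = (3 - 10) * 76 mod 101 = 74
New hash = (2 + 74) mod 101 = 76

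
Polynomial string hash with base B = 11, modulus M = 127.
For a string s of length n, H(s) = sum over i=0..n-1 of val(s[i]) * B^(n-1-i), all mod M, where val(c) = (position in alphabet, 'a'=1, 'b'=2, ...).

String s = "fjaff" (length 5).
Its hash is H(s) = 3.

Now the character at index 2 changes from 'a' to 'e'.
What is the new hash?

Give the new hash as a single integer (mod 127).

Answer: 106

Derivation:
val('a') = 1, val('e') = 5
Position k = 2, exponent = n-1-k = 2
B^2 mod M = 11^2 mod 127 = 121
Delta = (5 - 1) * 121 mod 127 = 103
New hash = (3 + 103) mod 127 = 106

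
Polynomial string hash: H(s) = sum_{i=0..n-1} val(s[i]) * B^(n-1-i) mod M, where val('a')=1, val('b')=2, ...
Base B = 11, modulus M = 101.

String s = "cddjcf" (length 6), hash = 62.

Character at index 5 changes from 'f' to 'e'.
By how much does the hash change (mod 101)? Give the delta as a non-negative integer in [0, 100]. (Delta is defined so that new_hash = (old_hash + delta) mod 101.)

Answer: 100

Derivation:
Delta formula: (val(new) - val(old)) * B^(n-1-k) mod M
  val('e') - val('f') = 5 - 6 = -1
  B^(n-1-k) = 11^0 mod 101 = 1
  Delta = -1 * 1 mod 101 = 100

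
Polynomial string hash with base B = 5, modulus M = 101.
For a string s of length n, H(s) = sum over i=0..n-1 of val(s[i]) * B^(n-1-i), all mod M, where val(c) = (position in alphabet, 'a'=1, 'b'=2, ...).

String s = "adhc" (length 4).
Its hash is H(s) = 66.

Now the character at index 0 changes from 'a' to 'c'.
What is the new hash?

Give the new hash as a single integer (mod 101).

Answer: 13

Derivation:
val('a') = 1, val('c') = 3
Position k = 0, exponent = n-1-k = 3
B^3 mod M = 5^3 mod 101 = 24
Delta = (3 - 1) * 24 mod 101 = 48
New hash = (66 + 48) mod 101 = 13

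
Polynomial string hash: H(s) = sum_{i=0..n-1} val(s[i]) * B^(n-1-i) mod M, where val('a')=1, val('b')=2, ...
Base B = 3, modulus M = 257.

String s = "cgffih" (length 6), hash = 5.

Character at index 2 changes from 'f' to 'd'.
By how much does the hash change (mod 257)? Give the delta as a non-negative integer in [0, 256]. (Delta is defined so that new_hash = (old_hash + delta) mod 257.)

Delta formula: (val(new) - val(old)) * B^(n-1-k) mod M
  val('d') - val('f') = 4 - 6 = -2
  B^(n-1-k) = 3^3 mod 257 = 27
  Delta = -2 * 27 mod 257 = 203

Answer: 203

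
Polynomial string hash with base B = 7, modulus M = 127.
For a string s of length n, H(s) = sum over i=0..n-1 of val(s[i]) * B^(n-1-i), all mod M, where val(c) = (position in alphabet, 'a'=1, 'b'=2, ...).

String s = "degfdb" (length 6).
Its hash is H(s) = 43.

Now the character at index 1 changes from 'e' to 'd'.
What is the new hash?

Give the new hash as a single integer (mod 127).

val('e') = 5, val('d') = 4
Position k = 1, exponent = n-1-k = 4
B^4 mod M = 7^4 mod 127 = 115
Delta = (4 - 5) * 115 mod 127 = 12
New hash = (43 + 12) mod 127 = 55

Answer: 55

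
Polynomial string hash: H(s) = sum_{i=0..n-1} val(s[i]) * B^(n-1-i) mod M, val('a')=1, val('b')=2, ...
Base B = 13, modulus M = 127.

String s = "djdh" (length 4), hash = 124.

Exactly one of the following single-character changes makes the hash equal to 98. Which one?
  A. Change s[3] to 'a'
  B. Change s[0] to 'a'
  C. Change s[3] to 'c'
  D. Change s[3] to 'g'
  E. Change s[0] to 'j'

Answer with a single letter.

Option A: s[3]='h'->'a', delta=(1-8)*13^0 mod 127 = 120, hash=124+120 mod 127 = 117
Option B: s[0]='d'->'a', delta=(1-4)*13^3 mod 127 = 13, hash=124+13 mod 127 = 10
Option C: s[3]='h'->'c', delta=(3-8)*13^0 mod 127 = 122, hash=124+122 mod 127 = 119
Option D: s[3]='h'->'g', delta=(7-8)*13^0 mod 127 = 126, hash=124+126 mod 127 = 123
Option E: s[0]='d'->'j', delta=(10-4)*13^3 mod 127 = 101, hash=124+101 mod 127 = 98 <-- target

Answer: E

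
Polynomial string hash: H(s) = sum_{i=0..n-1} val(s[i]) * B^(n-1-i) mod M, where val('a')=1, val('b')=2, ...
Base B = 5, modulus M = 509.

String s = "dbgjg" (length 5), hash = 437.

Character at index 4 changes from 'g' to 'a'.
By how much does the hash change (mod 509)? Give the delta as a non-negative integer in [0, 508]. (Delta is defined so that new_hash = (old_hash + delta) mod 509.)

Delta formula: (val(new) - val(old)) * B^(n-1-k) mod M
  val('a') - val('g') = 1 - 7 = -6
  B^(n-1-k) = 5^0 mod 509 = 1
  Delta = -6 * 1 mod 509 = 503

Answer: 503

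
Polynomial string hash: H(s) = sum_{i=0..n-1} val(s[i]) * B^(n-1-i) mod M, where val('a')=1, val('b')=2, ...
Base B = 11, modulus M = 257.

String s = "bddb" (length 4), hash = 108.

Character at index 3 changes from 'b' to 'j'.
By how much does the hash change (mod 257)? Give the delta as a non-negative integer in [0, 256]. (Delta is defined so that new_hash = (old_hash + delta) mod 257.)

Delta formula: (val(new) - val(old)) * B^(n-1-k) mod M
  val('j') - val('b') = 10 - 2 = 8
  B^(n-1-k) = 11^0 mod 257 = 1
  Delta = 8 * 1 mod 257 = 8

Answer: 8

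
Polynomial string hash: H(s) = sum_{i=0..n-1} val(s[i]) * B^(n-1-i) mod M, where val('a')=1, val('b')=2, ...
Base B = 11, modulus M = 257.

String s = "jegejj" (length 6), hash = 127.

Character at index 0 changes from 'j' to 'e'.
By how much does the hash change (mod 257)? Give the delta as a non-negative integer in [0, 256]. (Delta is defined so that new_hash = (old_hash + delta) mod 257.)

Answer: 183

Derivation:
Delta formula: (val(new) - val(old)) * B^(n-1-k) mod M
  val('e') - val('j') = 5 - 10 = -5
  B^(n-1-k) = 11^5 mod 257 = 169
  Delta = -5 * 169 mod 257 = 183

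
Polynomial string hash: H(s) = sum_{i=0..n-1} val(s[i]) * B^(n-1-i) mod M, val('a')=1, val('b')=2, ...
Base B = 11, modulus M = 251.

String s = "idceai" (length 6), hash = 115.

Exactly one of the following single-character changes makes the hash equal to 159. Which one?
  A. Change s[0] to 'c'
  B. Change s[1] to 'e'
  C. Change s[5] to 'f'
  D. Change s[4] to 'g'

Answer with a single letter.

Answer: A

Derivation:
Option A: s[0]='i'->'c', delta=(3-9)*11^5 mod 251 = 44, hash=115+44 mod 251 = 159 <-- target
Option B: s[1]='d'->'e', delta=(5-4)*11^4 mod 251 = 83, hash=115+83 mod 251 = 198
Option C: s[5]='i'->'f', delta=(6-9)*11^0 mod 251 = 248, hash=115+248 mod 251 = 112
Option D: s[4]='a'->'g', delta=(7-1)*11^1 mod 251 = 66, hash=115+66 mod 251 = 181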